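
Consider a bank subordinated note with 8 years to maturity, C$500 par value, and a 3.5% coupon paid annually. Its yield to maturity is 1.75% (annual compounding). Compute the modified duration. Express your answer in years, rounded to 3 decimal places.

Periodic yield y = 0.0175. First find Macaulay duration:
  t   CF        PV=CF/(1+0.0175)^t    t·PV
  1        17.50        17.1990        17.1990
  2        17.50        16.9032        33.8064
  3        17.50        16.6125        49.8375
  4        17.50        16.3268        65.3071
  5        17.50        16.0460        80.2298
  6        17.50        15.7700        94.6200
  7        17.50        15.4988       108.4914
  8       517.50       450.4380     3,603.5039
  Σ                    564.7942     4,052.9951
P = 564.7942; Macaulay duration = 4,052.9951 / 564.7942 = 7.17606 years.
Modified duration = D_Mac / (1 + y) = 7.17606 / 1.0175 = 7.05264 years.

7.053 years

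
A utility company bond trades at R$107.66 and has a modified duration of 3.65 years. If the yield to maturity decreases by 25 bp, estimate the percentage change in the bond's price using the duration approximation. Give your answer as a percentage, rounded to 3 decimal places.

+0.913%

Duration approximation: ΔP/P ≈ -D_mod · Δy = -3.65 × (-0.0025) = +0.009125.
As a percentage: +0.9125%.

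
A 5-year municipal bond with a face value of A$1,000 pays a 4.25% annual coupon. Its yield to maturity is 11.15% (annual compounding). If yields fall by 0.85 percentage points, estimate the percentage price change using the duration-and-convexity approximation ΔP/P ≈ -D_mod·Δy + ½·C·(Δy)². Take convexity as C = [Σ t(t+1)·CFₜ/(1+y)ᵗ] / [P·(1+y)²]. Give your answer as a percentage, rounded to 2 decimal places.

With y = 0.1115:
  t   CF        PV=CF/(1+0.1115)^t    t·PV        t(t+1)·PV
  1        42.50        38.2366        38.2366          76.4732
  2        42.50        34.4009        68.8018         206.4055
  3        42.50        30.9500        92.8500         371.3999
  4        42.50        27.8452       111.3810         556.9049
  5     1,042.50       614.5097     3,072.5484      18,435.2904
  Σ                    745.9424     3,383.8178      19,646.4739
P = 745.9424; D_Mac = 4.53630 yrs; D_mod = 4.08124 yrs; C = 21.31868.
Duration effect: -4.08124 × (-0.0085) = +0.034691
Convexity effect: 0.5 × 21.31868 × (-0.0085)² = +0.0007701
ΔP/P ≈ +0.034691 + 0.0007701 = +0.035461 = +3.5461%.

+3.55%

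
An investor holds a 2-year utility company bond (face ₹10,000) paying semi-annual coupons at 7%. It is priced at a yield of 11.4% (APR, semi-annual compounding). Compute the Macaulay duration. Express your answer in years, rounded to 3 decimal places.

Periodic yield y = 0.057. Discount each cash flow and weight by its period:
  t   CF        PV=CF/(1+0.057)^t    t·PV
  1       350.00       331.1258       331.1258
  2       350.00       313.2695       626.5389
  3       350.00       296.3760       889.1281
  4    10,350.00     8,291.6393    33,166.5571
  Σ                  9,232.4106    35,013.3500
Price P = Σ PV = 9,232.4106.
Macaulay duration = Σ(t·PV) / P = 35,013.3500 / 9,232.4106 = 3.79244 half-year periods.
In years: 3.79244 / 2 = 1.89622 years.

1.896 years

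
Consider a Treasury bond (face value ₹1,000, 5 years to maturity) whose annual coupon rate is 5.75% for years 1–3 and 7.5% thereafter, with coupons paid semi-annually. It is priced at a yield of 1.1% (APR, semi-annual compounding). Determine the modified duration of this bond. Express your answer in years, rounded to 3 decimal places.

4.452 years

Periodic yield y = 0.0055. First find Macaulay duration:
  t   CF        PV=CF/(1+0.0055)^t    t·PV
  1        28.75        28.5927        28.5927
  2        28.75        28.4363        56.8727
  3        28.75        28.2808        84.8424
  4        28.75        28.1261       112.5044
  5        28.75        27.9723       139.8613
  6        28.75        27.8192       166.9155
  7        37.50        36.0875       252.6125
  8        37.50        35.8901       287.1208
  9        37.50        35.6938       321.2441
  10    1,037.50       982.1263     9,821.2633
  Σ                  1,259.0252    11,271.8296
P = 1,259.0252; Macaulay duration = 11,271.8296 / 1,259.0252 = 8.95282 half-year periods = 4.47641 years.
Modified duration = D_Mac / (1 + y) = 4.47641 / 1.0055 = 4.45193 years.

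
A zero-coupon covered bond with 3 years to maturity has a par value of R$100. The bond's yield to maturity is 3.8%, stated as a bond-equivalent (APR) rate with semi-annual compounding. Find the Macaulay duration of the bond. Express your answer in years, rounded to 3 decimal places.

A zero-coupon bond has a single cash flow at maturity, so its Macaulay duration equals its maturity: 3 years.
(Equivalently: 6 semi-annual periods ÷ 2 = 3 years.)

3.000 years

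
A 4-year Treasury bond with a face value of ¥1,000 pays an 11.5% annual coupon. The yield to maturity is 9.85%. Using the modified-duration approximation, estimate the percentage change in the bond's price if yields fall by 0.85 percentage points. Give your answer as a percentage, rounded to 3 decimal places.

+2.660%

Periodic yield y = 0.0985. Modified duration first:
  t   CF        PV=CF/(1+0.0985)^t    t·PV
  1       115.00       104.6882       104.6882
  2       115.00        95.3011       190.6021
  3       115.00        86.7556       260.2669
  4     1,115.00       765.7282     3,062.9127
  Σ                  1,052.4731     3,618.4699
P = 1,052.4731; D_Mac = 3.43806 yrs; D_mod = 3.43806/(1+0.0985) = 3.12978 yrs.
ΔP/P ≈ -D_mod · Δy = -3.12978 × (-0.0085) = +0.026603 = +2.6603%.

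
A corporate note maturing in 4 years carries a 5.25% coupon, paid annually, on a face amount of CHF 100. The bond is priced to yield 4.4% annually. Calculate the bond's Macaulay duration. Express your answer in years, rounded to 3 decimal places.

3.715 years

Periodic yield y = 0.044. Discount each cash flow and weight by its year:
  t   CF        PV=CF/(1+0.044)^t    t·PV
  1         5.25         5.0287         5.0287
  2         5.25         4.8168         9.6336
  3         5.25         4.6138        13.8414
  4       105.25        88.5972       354.3889
  Σ                    103.0565       382.8926
Price P = Σ PV = 103.0565.
Macaulay duration = Σ(t·PV) / P = 382.8926 / 103.0565 = 3.71536 years.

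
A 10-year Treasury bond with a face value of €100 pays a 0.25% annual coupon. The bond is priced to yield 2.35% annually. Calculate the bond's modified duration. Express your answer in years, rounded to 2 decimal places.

9.65 years

Periodic yield y = 0.0235. First find Macaulay duration:
  t   CF        PV=CF/(1+0.0235)^t    t·PV
  1         0.25         0.2443         0.2443
  2         0.25         0.2387         0.4773
  3         0.25         0.2332         0.6995
  4         0.25         0.2278         0.9113
  5         0.25         0.2226         1.1129
  6         0.25         0.2175         1.3049
  7         0.25         0.2125         1.4874
  8         0.25         0.2076         1.6608
  9         0.25         0.2028         1.8255
  10      100.25        79.4705       794.7049
  Σ                     81.4774       804.4289
P = 81.4774; Macaulay duration = 804.4289 / 81.4774 = 9.87303 years.
Modified duration = D_Mac / (1 + y) = 9.87303 / 1.0235 = 9.64634 years.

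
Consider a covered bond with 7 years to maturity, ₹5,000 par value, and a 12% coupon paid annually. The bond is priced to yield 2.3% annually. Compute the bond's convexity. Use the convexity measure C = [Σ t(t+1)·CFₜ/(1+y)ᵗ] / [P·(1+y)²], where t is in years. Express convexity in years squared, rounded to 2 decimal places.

38.66

With y = 0.023:
  t   CF        PV=CF/(1+0.023)^t    t·PV        t(t+1)·PV
  1       600.00       586.5103       586.5103       1,173.0205
  2       600.00       573.3238     1,146.6476       3,439.9429
  3       600.00       560.4338     1,681.3015       6,725.2061
  4       600.00       547.8337     2,191.3347      10,956.6733
  5       600.00       535.5168     2,677.5839      16,065.5033
  6       600.00       523.4768     3,140.8609      21,986.0261
  7     5,600.00     4,775.9370    33,431.5591     267,452.4730
  Σ                  8,103.0322    44,855.7980     327,798.8452
P = 8,103.0322.
Convexity = Σ t(t+1)·PV / [P·(1+y)²] = 327,798.8452 / (8,103.0322 × 1.046529) = 38.65526.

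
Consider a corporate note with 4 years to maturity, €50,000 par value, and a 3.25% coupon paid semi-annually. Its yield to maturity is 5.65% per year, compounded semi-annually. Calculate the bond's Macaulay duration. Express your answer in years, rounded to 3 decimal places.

Periodic yield y = 0.02825. Discount each cash flow and weight by its period:
  t   CF        PV=CF/(1+0.02825)^t    t·PV
  1       812.50       790.1775       790.1775
  2       812.50       768.4683     1,536.9365
  3       812.50       747.3555     2,242.0664
  4       812.50       726.8227     2,907.2909
  5       812.50       706.8541     3,534.2705
  6       812.50       687.4341     4,124.6045
  7       812.50       668.5476     4,679.8333
  8    50,812.50    40,661.2586   325,290.0689
  Σ                 45,756.9183   345,105.2485
Price P = Σ PV = 45,756.9183.
Macaulay duration = Σ(t·PV) / P = 345,105.2485 / 45,756.9183 = 7.54214 half-year periods.
In years: 7.54214 / 2 = 3.77107 years.

3.771 years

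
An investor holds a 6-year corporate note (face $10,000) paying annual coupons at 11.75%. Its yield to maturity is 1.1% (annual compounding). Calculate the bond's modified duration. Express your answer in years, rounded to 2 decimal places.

4.88 years

Periodic yield y = 0.011. First find Macaulay duration:
  t   CF        PV=CF/(1+0.011)^t    t·PV
  1     1,175.00     1,162.2156     1,162.2156
  2     1,175.00     1,149.5704     2,299.1407
  3     1,175.00     1,137.0627     3,411.1880
  4     1,175.00     1,124.6911     4,498.7643
  5     1,175.00     1,112.4541     5,562.2703
  6    11,175.00    10,465.0329    62,790.1974
  Σ                 16,151.0267    79,723.7764
P = 16,151.0267; Macaulay duration = 79,723.7764 / 16,151.0267 = 4.93614 years.
Modified duration = D_Mac / (1 + y) = 4.93614 / 1.011 = 4.88244 years.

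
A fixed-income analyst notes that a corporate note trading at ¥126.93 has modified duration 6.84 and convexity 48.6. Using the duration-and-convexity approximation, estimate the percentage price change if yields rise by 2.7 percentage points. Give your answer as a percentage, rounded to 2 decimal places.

-16.70%

Duration effect: -D_mod·Δy = -6.84 × (+0.027) = -0.184680
Convexity effect: ½·C·(Δy)² = 0.5 × 48.6 × (0.027)² = +0.0177147
ΔP/P ≈ -0.184680 + 0.0177147 = -0.1669653
= -16.69653%.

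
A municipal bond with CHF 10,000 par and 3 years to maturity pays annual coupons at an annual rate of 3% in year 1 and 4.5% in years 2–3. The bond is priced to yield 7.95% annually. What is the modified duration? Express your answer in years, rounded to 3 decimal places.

Periodic yield y = 0.0795. First find Macaulay duration:
  t   CF        PV=CF/(1+0.0795)^t    t·PV
  1       300.00       277.9064       277.9064
  2       450.00       386.1599       772.3199
  3    10,450.00     8,307.0792    24,921.2376
  Σ                  8,971.1456    25,971.4639
P = 8,971.1456; Macaulay duration = 25,971.4639 / 8,971.1456 = 2.89500 years.
Modified duration = D_Mac / (1 + y) = 2.89500 / 1.0795 = 2.68180 years.

2.682 years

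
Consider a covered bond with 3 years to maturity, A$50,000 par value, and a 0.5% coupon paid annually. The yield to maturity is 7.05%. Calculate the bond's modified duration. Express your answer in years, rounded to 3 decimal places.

2.787 years

Periodic yield y = 0.0705. First find Macaulay duration:
  t   CF        PV=CF/(1+0.0705)^t    t·PV
  1       250.00       233.5357       233.5357
  2       250.00       218.1558       436.3115
  3    50,250.00    40,961.5188   122,884.5564
  Σ                 41,413.2103   123,554.4036
P = 41,413.2103; Macaulay duration = 123,554.4036 / 41,413.2103 = 2.98345 years.
Modified duration = D_Mac / (1 + y) = 2.98345 / 1.0705 = 2.78697 years.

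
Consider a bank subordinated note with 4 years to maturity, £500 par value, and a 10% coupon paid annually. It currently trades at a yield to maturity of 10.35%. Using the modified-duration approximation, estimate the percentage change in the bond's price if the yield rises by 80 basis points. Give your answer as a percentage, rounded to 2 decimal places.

Periodic yield y = 0.1035. Modified duration first:
  t   CF        PV=CF/(1+0.1035)^t    t·PV
  1        50.00        45.3104        45.3104
  2        50.00        41.0606        82.1212
  3        50.00        37.2094       111.6283
  4       550.00       370.9141     1,483.6564
  Σ                    494.4945     1,722.7163
P = 494.4945; D_Mac = 3.48379 yrs; D_mod = 3.48379/(1+0.1035) = 3.15704 yrs.
ΔP/P ≈ -D_mod · Δy = -3.15704 × (+0.008) = -0.025256 = -2.5256%.

-2.53%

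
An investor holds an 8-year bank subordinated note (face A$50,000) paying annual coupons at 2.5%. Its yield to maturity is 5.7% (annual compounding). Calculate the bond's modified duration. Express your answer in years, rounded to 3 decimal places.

6.863 years

Periodic yield y = 0.057. First find Macaulay duration:
  t   CF        PV=CF/(1+0.057)^t    t·PV
  1     1,250.00     1,182.5922     1,182.5922
  2     1,250.00     1,118.8195     2,237.6391
  3     1,250.00     1,058.4858     3,175.4575
  4     1,250.00     1,001.4057     4,005.6228
  5     1,250.00       947.4037     4,737.0185
  6     1,250.00       896.3138     5,377.8829
  7     1,250.00       847.9790     5,935.8531
  8    51,250.00    32,892.2794   263,138.2356
  Σ                 39,945.2793   289,790.3017
P = 39,945.2793; Macaulay duration = 289,790.3017 / 39,945.2793 = 7.25468 years.
Modified duration = D_Mac / (1 + y) = 7.25468 / 1.057 = 6.86346 years.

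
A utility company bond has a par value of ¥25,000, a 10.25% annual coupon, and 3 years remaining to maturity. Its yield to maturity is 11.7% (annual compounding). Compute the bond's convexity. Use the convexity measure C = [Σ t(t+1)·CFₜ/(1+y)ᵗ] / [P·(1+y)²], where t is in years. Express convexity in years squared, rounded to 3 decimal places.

8.446

With y = 0.117:
  t   CF        PV=CF/(1+0.117)^t    t·PV        t(t+1)·PV
  1     2,562.50     2,294.0913     2,294.0913       4,588.1826
  2     2,562.50     2,053.7971     4,107.5941      12,322.7824
  3    27,562.50    19,776.9396    59,330.8188     237,323.2754
  Σ                 24,124.8280    65,732.5043     254,234.2403
P = 24,124.8280.
Convexity = Σ t(t+1)·PV / [P·(1+y)²] = 254,234.2403 / (24,124.8280 × 1.247689) = 8.44624.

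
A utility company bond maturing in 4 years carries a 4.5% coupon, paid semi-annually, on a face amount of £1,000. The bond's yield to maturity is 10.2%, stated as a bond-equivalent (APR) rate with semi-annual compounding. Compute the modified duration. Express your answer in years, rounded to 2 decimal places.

Periodic yield y = 0.051. First find Macaulay duration:
  t   CF        PV=CF/(1+0.051)^t    t·PV
  1        22.50        21.4082        21.4082
  2        22.50        20.3693        40.7387
  3        22.50        19.3809        58.1428
  4        22.50        18.4405        73.7618
  5        22.50        17.5456        87.7281
  6        22.50        16.6942       100.1653
  7        22.50        15.8841       111.1889
  8     1,022.50       686.8179     5,494.5430
  Σ                    816.5408     5,987.6769
P = 816.5408; Macaulay duration = 5,987.6769 / 816.5408 = 7.33298 half-year periods = 3.66649 years.
Modified duration = D_Mac / (1 + y) = 3.66649 / 1.051 = 3.48857 years.

3.49 years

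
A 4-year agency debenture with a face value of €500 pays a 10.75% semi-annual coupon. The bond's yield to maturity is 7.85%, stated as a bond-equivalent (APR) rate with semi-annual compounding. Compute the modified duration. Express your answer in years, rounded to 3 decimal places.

Periodic yield y = 0.03925. First find Macaulay duration:
  t   CF        PV=CF/(1+0.03925)^t    t·PV
  1       26.875        25.8600        25.8600
  2       26.875        24.8833        49.7666
  3       26.875        23.9435        71.8306
  4       26.875        23.0393        92.1570
  5       26.875        22.1691       110.8456
  6       26.875        21.3318       127.9910
  7       26.875        20.5262       143.6833
  8      526.875       387.2107     3,097.6854
  Σ                    548.9639     3,719.8196
P = 548.9639; Macaulay duration = 3,719.8196 / 548.9639 = 6.77607 half-year periods = 3.38804 years.
Modified duration = D_Mac / (1 + y) = 3.38804 / 1.03925 = 3.26008 years.

3.260 years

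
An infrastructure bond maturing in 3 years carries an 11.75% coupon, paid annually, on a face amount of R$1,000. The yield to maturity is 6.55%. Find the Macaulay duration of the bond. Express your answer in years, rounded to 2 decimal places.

2.72 years

Periodic yield y = 0.0655. Discount each cash flow and weight by its year:
  t   CF        PV=CF/(1+0.0655)^t    t·PV
  1       117.50       110.2769       110.2769
  2       117.50       103.4978       206.9955
  3     1,117.50       923.8196     2,771.4588
  Σ                  1,137.5942     3,088.7312
Price P = Σ PV = 1,137.5942.
Macaulay duration = Σ(t·PV) / P = 3,088.7312 / 1,137.5942 = 2.71514 years.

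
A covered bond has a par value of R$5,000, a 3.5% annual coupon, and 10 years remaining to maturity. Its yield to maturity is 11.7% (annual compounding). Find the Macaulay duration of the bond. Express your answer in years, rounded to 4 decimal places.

Periodic yield y = 0.117. Discount each cash flow and weight by its year:
  t   CF        PV=CF/(1+0.117)^t    t·PV
  1       175.00       156.6697       156.6697
  2       175.00       140.2593       280.5186
  3       175.00       125.5679       376.7036
  4       175.00       112.4153       449.6611
  5       175.00       100.6404       503.2018
  6       175.00        90.0988       540.5928
  7       175.00        80.6614       564.6299
  8       175.00        72.2125       577.7004
  9       175.00        64.6487       581.8379
  10    5,175.00     1,711.5068    17,115.0678
  Σ                  2,654.6807    21,146.5836
Price P = Σ PV = 2,654.6807.
Macaulay duration = Σ(t·PV) / P = 21,146.5836 / 2,654.6807 = 7.96577 years.

7.9658 years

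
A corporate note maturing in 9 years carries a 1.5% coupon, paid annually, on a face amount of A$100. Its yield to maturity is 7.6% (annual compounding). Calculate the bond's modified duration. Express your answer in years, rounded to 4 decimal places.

7.7159 years

Periodic yield y = 0.076. First find Macaulay duration:
  t   CF        PV=CF/(1+0.076)^t    t·PV
  1         1.50         1.3941         1.3941
  2         1.50         1.2956         2.5912
  3         1.50         1.2041         3.6122
  4         1.50         1.1190         4.4761
  5         1.50         1.0400         5.2000
  6         1.50         0.9665         5.7992
  7         1.50         0.8983         6.2879
  8         1.50         0.8348         6.6786
  9       101.50        52.4996       472.4960
  Σ                     61.2519       508.5352
P = 61.2519; Macaulay duration = 508.5352 / 61.2519 = 8.30236 years.
Modified duration = D_Mac / (1 + y) = 8.30236 / 1.076 = 7.71594 years.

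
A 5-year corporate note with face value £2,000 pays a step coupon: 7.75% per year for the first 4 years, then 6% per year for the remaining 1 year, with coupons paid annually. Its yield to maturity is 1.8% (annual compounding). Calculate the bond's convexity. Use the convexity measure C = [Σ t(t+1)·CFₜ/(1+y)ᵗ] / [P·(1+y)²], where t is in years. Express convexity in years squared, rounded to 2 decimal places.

With y = 0.018:
  t   CF        PV=CF/(1+0.018)^t    t·PV        t(t+1)·PV
  1       155.00       152.2593       152.2593         304.5187
  2       155.00       149.5671       299.1342         897.4027
  3       155.00       146.9225       440.7676       1,763.0702
  4       155.00       144.3247       577.2987       2,886.4935
  5     2,120.00     1,939.0856     9,695.4278      58,172.5666
  Σ                  2,532.1592    11,164.8876      64,024.0517
P = 2,532.1592.
Convexity = Σ t(t+1)·PV / [P·(1+y)²] = 64,024.0517 / (2,532.1592 × 1.036324) = 24.39813.

24.40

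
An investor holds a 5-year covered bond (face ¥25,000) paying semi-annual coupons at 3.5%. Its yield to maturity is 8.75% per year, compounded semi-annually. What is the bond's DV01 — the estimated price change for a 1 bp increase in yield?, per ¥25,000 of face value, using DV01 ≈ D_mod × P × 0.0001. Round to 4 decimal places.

¥8.6635

Periodic yield y = 0.04375.
  t   CF        PV=CF/(1+0.04375)^t    t·PV
  1       437.50       419.1617       419.1617
  2       437.50       401.5920       803.1841
  3       437.50       384.7588     1,154.2765
  4       437.50       368.6312     1,474.5248
  5       437.50       353.1796     1,765.8980
  6       437.50       338.3757     2,030.2540
  7       437.50       324.1923     2,269.3458
  8       437.50       310.6034     2,484.8269
  9       437.50       297.5841     2,678.2565
  10   25,437.50    16,577.1376   165,771.3757
  Σ                 19,775.2163   180,851.1040
P = 19,775.2163; D_Mac = 9.14534 half-year periods = 4.57267 yrs; D_mod = 4.38100 yrs.
DV01 ≈ 4.38100 × 19,775.2163 × 0.0001 = 8.663526.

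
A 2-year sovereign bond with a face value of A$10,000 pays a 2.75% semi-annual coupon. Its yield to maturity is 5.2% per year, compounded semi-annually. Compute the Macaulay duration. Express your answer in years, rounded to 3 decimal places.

Periodic yield y = 0.026. Discount each cash flow and weight by its period:
  t   CF        PV=CF/(1+0.026)^t    t·PV
  1       137.50       134.0156       134.0156
  2       137.50       130.6195       261.2390
  3       137.50       127.3094       381.9283
  4    10,137.50     9,148.3216    36,593.2865
  Σ                  9,540.2661    37,370.4694
Price P = Σ PV = 9,540.2661.
Macaulay duration = Σ(t·PV) / P = 37,370.4694 / 9,540.2661 = 3.91713 half-year periods.
In years: 3.91713 / 2 = 1.95857 years.

1.959 years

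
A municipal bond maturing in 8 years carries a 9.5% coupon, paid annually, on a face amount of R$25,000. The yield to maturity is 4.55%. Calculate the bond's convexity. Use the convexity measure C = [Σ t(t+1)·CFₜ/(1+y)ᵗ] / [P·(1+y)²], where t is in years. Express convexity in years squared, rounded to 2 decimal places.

46.75

With y = 0.0455:
  t   CF        PV=CF/(1+0.0455)^t    t·PV        t(t+1)·PV
  1     2,375.00     2,271.6404     2,271.6404       4,543.2807
  2     2,375.00     2,172.7789     4,345.5578      13,036.6735
  3     2,375.00     2,078.2199     6,234.6597      24,938.6390
  4     2,375.00     1,987.7761     7,951.1044      39,755.5221
  5     2,375.00     1,901.2684     9,506.3420      57,038.0518
  6     2,375.00     1,818.5255    10,911.1529      76,378.0703
  7     2,375.00     1,739.3835    12,175.6847      97,405.4778
  8    27,375.00    19,176.1682   153,409.3457   1,380,684.1112
  Σ                 33,145.7609   206,805.4876   1,693,779.8263
P = 33,145.7609.
Convexity = Σ t(t+1)·PV / [P·(1+y)²] = 1,693,779.8263 / (33,145.7609 × 1.093070) = 46.74992.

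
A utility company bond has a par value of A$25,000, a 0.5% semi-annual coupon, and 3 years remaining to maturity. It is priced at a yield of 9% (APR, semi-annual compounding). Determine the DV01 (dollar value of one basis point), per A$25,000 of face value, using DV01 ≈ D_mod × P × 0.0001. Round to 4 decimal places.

A$5.5632

Periodic yield y = 0.045.
  t   CF        PV=CF/(1+0.045)^t    t·PV
  1        62.50        59.8086        59.8086
  2        62.50        57.2331       114.4662
  3        62.50        54.7685       164.3056
  4        62.50        52.4101       209.6403
  5        62.50        50.1532       250.7660
  6    25,062.50    19,245.3869   115,472.3216
  Σ                 19,519.7605   116,271.3084
P = 19,519.7605; D_Mac = 5.95660 half-year periods = 2.97830 yrs; D_mod = 2.85005 yrs.
DV01 ≈ 2.85005 × 19,519.7605 × 0.0001 = 5.563220.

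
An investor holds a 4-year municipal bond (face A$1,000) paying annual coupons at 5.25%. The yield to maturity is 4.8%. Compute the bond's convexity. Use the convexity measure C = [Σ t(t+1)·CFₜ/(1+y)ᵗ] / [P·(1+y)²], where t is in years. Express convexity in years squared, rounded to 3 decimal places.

With y = 0.048:
  t   CF        PV=CF/(1+0.048)^t    t·PV        t(t+1)·PV
  1        52.50        50.0954        50.0954         100.1908
  2        52.50        47.8010        95.6019         286.8058
  3        52.50        45.6116       136.8348         547.3394
  4     1,052.50       872.5232     3,490.0927      17,450.4636
  Σ                  1,016.0312     3,772.6249      18,384.7997
P = 1,016.0312.
Convexity = Σ t(t+1)·PV / [P·(1+y)²] = 18,384.7997 / (1,016.0312 × 1.098304) = 16.47515.

16.475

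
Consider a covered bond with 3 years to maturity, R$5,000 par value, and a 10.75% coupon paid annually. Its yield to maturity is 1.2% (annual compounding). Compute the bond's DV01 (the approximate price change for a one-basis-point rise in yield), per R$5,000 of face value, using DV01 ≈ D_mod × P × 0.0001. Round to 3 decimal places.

Periodic yield y = 0.012.
  t   CF        PV=CF/(1+0.012)^t    t·PV
  1       537.50       531.1265       531.1265
  2       537.50       524.8285     1,049.6571
  3     5,537.50     5,342.8404    16,028.5212
  Σ                  6,398.7954    17,609.3048
P = 6,398.7954; D_Mac = 2.75197 yrs; D_mod = 2.71934 yrs.
DV01 ≈ 2.71934 × 6,398.7954 × 0.0001 = 1.740050.

R$1.740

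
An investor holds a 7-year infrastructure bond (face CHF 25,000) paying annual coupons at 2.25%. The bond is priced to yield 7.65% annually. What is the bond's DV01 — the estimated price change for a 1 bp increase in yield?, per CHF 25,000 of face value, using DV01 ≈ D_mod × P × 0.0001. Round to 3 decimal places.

CHF 10.724

Periodic yield y = 0.0765.
  t   CF        PV=CF/(1+0.0765)^t    t·PV
  1       562.50       522.5267       522.5267
  2       562.50       485.3941       970.7881
  3       562.50       450.9002     1,352.7006
  4       562.50       418.8576     1,675.4304
  5       562.50       389.0920     1,945.4602
  6       562.50       361.4418     2,168.6505
  7    25,562.50    15,258.2626   106,807.8385
  Σ                 17,886.4750   115,443.3951
P = 17,886.4750; D_Mac = 6.45423 yrs; D_mod = 5.99557 yrs.
DV01 ≈ 5.99557 × 17,886.4750 × 0.0001 = 10.723957.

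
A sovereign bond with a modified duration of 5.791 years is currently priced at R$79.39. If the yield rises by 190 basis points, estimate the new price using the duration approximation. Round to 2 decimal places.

Duration approximation: ΔP/P ≈ -D_mod · Δy = -5.791 × (+0.019) = -0.110029.
New price ≈ 79.39 × (1 - 0.110029) = 70.65479769.

R$70.65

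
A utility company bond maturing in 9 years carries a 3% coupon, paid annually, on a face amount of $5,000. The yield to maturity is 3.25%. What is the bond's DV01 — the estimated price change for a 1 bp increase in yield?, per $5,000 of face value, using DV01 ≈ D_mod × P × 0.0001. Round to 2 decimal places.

$3.80

Periodic yield y = 0.0325.
  t   CF        PV=CF/(1+0.0325)^t    t·PV
  1       150.00       145.2785       145.2785
  2       150.00       140.7055       281.4110
  3       150.00       136.2765       408.8296
  4       150.00       131.9870       527.9478
  5       150.00       127.8324       639.1620
  6       150.00       123.8086       742.8517
  7       150.00       119.9115       839.3805
  8       150.00       116.1370       929.0964
  9     5,150.00     3,861.8614    34,756.7528
  Σ                  4,903.7985    39,270.7104
P = 4,903.7985; D_Mac = 8.00822 yrs; D_mod = 7.75615 yrs.
DV01 ≈ 7.75615 × 4,903.7985 × 0.0001 = 3.803459.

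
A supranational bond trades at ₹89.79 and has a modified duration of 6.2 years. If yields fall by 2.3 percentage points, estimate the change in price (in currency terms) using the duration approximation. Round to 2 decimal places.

+₹12.80

Duration approximation: ΔP/P ≈ -D_mod · Δy = -6.2 × (-0.023) = +0.142600.
ΔP ≈ 89.79 × (+0.142600) = +12.804054.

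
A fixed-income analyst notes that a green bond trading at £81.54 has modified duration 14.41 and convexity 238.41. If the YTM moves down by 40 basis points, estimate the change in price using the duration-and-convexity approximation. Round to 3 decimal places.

+£4.855

Duration effect: -D_mod·Δy = -14.41 × (-0.004) = +0.057640
Convexity effect: ½·C·(Δy)² = 0.5 × 238.41 × (-0.004)² = +0.00190728
ΔP/P ≈ +0.057640 + 0.00190728 = +0.05954728
ΔP ≈ 81.54 × (+0.05954728) = +4.8554852112.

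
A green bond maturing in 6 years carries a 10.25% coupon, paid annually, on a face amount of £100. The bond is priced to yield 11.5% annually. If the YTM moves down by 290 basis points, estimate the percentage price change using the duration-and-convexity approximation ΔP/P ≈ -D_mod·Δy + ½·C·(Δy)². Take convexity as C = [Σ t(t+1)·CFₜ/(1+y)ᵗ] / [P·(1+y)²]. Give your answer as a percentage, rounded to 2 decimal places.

+13.33%

With y = 0.115:
  t   CF        PV=CF/(1+0.115)^t    t·PV        t(t+1)·PV
  1        10.25         9.1928         9.1928          18.3857
  2        10.25         8.2447        16.4894          49.4681
  3        10.25         7.3943        22.1830          88.7320
  4        10.25         6.6317        26.5268         132.6339
  5        10.25         5.9477        29.7385         178.4312
  6       110.25        57.3759       344.2553       2,409.7872
  Σ                     94.7871       448.3858       2,877.4380
P = 94.7871; D_Mac = 4.73045 yrs; D_mod = 4.24256 yrs; C = 24.41782.
Duration effect: -4.24256 × (-0.029) = +0.123034
Convexity effect: 0.5 × 24.41782 × (-0.029)² = +0.0102677
ΔP/P ≈ +0.123034 + 0.0102677 = +0.133302 = +13.3302%.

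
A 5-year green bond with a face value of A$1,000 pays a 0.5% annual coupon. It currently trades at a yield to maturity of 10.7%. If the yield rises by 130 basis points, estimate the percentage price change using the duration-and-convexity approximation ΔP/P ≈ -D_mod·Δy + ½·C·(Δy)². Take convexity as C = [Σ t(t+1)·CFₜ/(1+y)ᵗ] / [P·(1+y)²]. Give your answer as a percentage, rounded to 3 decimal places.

With y = 0.107:
  t   CF        PV=CF/(1+0.107)^t    t·PV        t(t+1)·PV
  1         5.00         4.5167         4.5167           9.0334
  2         5.00         4.0801         8.1603          24.4808
  3         5.00         3.6858        11.0573          44.2291
  4         5.00         3.3295        13.3180          66.5901
  5     1,005.00       604.5441     3,022.7203      18,136.3218
  Σ                    620.1562     3,059.7726      18,280.6552
P = 620.1562; D_Mac = 4.93387 yrs; D_mod = 4.45698 yrs; C = 24.05445.
Duration effect: -4.45698 × (+0.013) = -0.057941
Convexity effect: 0.5 × 24.05445 × (0.013)² = +0.0020326
ΔP/P ≈ -0.057941 + 0.0020326 = -0.055908 = -5.5908%.

-5.591%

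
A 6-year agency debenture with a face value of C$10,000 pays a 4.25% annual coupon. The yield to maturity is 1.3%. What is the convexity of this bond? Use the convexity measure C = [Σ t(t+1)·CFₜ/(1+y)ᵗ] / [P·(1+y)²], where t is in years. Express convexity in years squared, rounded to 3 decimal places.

With y = 0.013:
  t   CF        PV=CF/(1+0.013)^t    t·PV        t(t+1)·PV
  1       425.00       419.5459       419.5459         839.0918
  2       425.00       414.1618       828.3236       2,484.9708
  3       425.00       408.8468     1,226.5404       4,906.1615
  4       425.00       403.6000     1,614.4000       8,071.9998
  5       425.00       398.4205     1,992.1026      11,952.6157
  6    10,425.00     9,647.6023    57,885.6137     405,199.2958
  Σ                 11,692.1773    63,966.5261     433,454.1354
P = 11,692.1773.
Convexity = Σ t(t+1)·PV / [P·(1+y)²] = 433,454.1354 / (11,692.1773 × 1.026169) = 36.12675.

36.127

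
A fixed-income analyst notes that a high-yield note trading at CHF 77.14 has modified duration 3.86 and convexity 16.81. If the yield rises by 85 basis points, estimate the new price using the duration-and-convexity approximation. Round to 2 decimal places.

Duration effect: -D_mod·Δy = -3.86 × (+0.0085) = -0.032810
Convexity effect: ½·C·(Δy)² = 0.5 × 16.81 × (0.0085)² = +0.00060726125
ΔP/P ≈ -0.032810 + 0.00060726125 = -0.03220273875
New price ≈ 77.14 × (1 - 0.03220273875) = 74.655880732825.

CHF 74.66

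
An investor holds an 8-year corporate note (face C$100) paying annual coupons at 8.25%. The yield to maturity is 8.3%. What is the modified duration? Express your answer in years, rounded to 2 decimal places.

5.69 years

Periodic yield y = 0.083. First find Macaulay duration:
  t   CF        PV=CF/(1+0.083)^t    t·PV
  1         8.25         7.6177         7.6177
  2         8.25         7.0339        14.0678
  3         8.25         6.4948        19.4845
  4         8.25         5.9971        23.9883
  5         8.25         5.5375        27.6874
  6         8.25         5.1131        30.6785
  7         8.25         4.7212        33.0486
  8       108.25        57.2006       457.6044
  Σ                     99.7159       614.1773
P = 99.7159; Macaulay duration = 614.1773 / 99.7159 = 6.15927 years.
Modified duration = D_Mac / (1 + y) = 6.15927 / 1.083 = 5.68723 years.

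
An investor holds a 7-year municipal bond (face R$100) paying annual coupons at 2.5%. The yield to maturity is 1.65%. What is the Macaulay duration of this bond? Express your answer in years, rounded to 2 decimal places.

6.52 years

Periodic yield y = 0.0165. Discount each cash flow and weight by its year:
  t   CF        PV=CF/(1+0.0165)^t    t·PV
  1         2.50         2.4594         2.4594
  2         2.50         2.4195         4.8390
  3         2.50         2.3802         7.1407
  4         2.50         2.3416         9.3664
  5         2.50         2.3036        11.5179
  6         2.50         2.2662        13.5971
  7       102.50        91.4055       639.8383
  Σ                    105.5760       688.7587
Price P = Σ PV = 105.5760.
Macaulay duration = Σ(t·PV) / P = 688.7587 / 105.5760 = 6.52382 years.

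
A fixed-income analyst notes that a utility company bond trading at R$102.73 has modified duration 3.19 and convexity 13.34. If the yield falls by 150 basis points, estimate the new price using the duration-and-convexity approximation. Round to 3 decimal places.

Duration effect: -D_mod·Δy = -3.19 × (-0.015) = +0.047850
Convexity effect: ½·C·(Δy)² = 0.5 × 13.34 × (-0.015)² = +0.00150075
ΔP/P ≈ +0.047850 + 0.00150075 = +0.04935075
New price ≈ 102.73 × (1 + 0.04935075) = 107.7998025475.

R$107.800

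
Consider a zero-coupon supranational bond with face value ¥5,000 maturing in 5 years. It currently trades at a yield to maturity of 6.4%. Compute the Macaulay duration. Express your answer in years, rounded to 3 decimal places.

5.000 years

A zero-coupon bond has a single cash flow at maturity, so its Macaulay duration equals its maturity: 5 years.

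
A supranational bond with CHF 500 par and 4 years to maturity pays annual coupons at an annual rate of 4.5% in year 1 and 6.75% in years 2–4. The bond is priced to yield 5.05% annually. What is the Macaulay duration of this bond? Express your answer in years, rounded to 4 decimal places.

Periodic yield y = 0.0505. Discount each cash flow and weight by its year:
  t   CF        PV=CF/(1+0.0505)^t    t·PV
  1        22.50        21.4184        21.4184
  2        33.75        30.5831        61.1662
  3        33.75        29.1129        87.3387
  4       533.75       438.2820     1,753.1281
  Σ                    519.3964     1,923.0514
Price P = Σ PV = 519.3964.
Macaulay duration = Σ(t·PV) / P = 1,923.0514 / 519.3964 = 3.70247 years.

3.7025 years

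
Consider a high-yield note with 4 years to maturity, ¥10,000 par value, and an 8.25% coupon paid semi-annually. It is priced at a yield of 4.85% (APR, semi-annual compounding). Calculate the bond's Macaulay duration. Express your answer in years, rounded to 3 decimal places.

Periodic yield y = 0.02425. Discount each cash flow and weight by its period:
  t   CF        PV=CF/(1+0.02425)^t    t·PV
  1       412.50       402.7337       402.7337
  2       412.50       393.1986       786.3973
  3       412.50       383.8893     1,151.6680
  4       412.50       374.8004     1,499.2017
  5       412.50       365.9267     1,829.6335
  6       412.50       357.2631     2,143.5784
  7       412.50       348.8046     2,441.6319
  8    10,412.50     8,596.2143    68,769.7143
  Σ                 11,222.8307    79,024.5587
Price P = Σ PV = 11,222.8307.
Macaulay duration = Σ(t·PV) / P = 79,024.5587 / 11,222.8307 = 7.04141 half-year periods.
In years: 7.04141 / 2 = 3.52071 years.

3.521 years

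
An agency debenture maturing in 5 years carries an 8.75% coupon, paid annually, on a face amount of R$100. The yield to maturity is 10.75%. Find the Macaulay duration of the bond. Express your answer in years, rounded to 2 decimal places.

Periodic yield y = 0.1075. Discount each cash flow and weight by its year:
  t   CF        PV=CF/(1+0.1075)^t    t·PV
  1         8.75         7.9007         7.9007
  2         8.75         7.1338        14.2676
  3         8.75         6.4413        19.3240
  4         8.75         5.8161        23.2645
  5       108.75        65.2695       326.3477
  Σ                     92.5615       391.1045
Price P = Σ PV = 92.5615.
Macaulay duration = Σ(t·PV) / P = 391.1045 / 92.5615 = 4.22535 years.

4.23 years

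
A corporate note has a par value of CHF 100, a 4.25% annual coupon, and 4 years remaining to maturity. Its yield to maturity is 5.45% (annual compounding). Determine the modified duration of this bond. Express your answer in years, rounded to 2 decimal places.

3.56 years

Periodic yield y = 0.0545. First find Macaulay duration:
  t   CF        PV=CF/(1+0.0545)^t    t·PV
  1         4.25         4.0303         4.0303
  2         4.25         3.8220         7.6441
  3         4.25         3.6245        10.8735
  4       104.25        84.3121       337.2483
  Σ                     95.7890       359.7962
P = 95.7890; Macaulay duration = 359.7962 / 95.7890 = 3.75613 years.
Modified duration = D_Mac / (1 + y) = 3.75613 / 1.0545 = 3.56201 years.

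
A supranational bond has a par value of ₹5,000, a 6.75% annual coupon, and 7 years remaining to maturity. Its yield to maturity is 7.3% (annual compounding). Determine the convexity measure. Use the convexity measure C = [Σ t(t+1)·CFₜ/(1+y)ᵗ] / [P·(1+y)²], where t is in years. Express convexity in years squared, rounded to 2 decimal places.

37.53

With y = 0.073:
  t   CF        PV=CF/(1+0.073)^t    t·PV        t(t+1)·PV
  1       337.50       314.5387       314.5387         629.0774
  2       337.50       293.1395       586.2790       1,758.8370
  3       337.50       273.1962       819.5885       3,278.3541
  4       337.50       254.6097     1,018.4387       5,092.1933
  5       337.50       237.2877     1,186.4383       7,118.6300
  6       337.50       221.1441     1,326.8649       9,288.0541
  7     5,337.50     3,259.4163    22,815.9142     182,527.3133
  Σ                  4,853.3321    28,068.0622     209,692.4591
P = 4,853.3321.
Convexity = Σ t(t+1)·PV / [P·(1+y)²] = 209,692.4591 / (4,853.3321 × 1.151329) = 37.52696.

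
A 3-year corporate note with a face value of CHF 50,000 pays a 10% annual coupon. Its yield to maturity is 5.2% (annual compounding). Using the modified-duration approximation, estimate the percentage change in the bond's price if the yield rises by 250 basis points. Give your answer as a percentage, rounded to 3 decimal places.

-6.540%

Periodic yield y = 0.052. Modified duration first:
  t   CF        PV=CF/(1+0.052)^t    t·PV
  1     5,000.00     4,752.8517     4,752.8517
  2     5,000.00     4,517.9199     9,035.8398
  3    55,000.00    47,240.6071   141,721.8212
  Σ                 56,511.3787   155,510.5127
P = 56,511.3787; D_Mac = 2.75184 yrs; D_mod = 2.75184/(1+0.052) = 2.61582 yrs.
ΔP/P ≈ -D_mod · Δy = -2.61582 × (+0.025) = -0.065396 = -6.5396%.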